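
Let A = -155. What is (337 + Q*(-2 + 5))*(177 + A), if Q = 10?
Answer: 8074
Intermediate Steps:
(337 + Q*(-2 + 5))*(177 + A) = (337 + 10*(-2 + 5))*(177 - 155) = (337 + 10*3)*22 = (337 + 30)*22 = 367*22 = 8074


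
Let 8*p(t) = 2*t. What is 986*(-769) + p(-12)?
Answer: -758237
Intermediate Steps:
p(t) = t/4 (p(t) = (2*t)/8 = t/4)
986*(-769) + p(-12) = 986*(-769) + (1/4)*(-12) = -758234 - 3 = -758237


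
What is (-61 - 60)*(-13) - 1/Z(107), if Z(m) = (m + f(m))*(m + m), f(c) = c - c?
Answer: 36018553/22898 ≈ 1573.0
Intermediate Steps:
f(c) = 0
Z(m) = 2*m² (Z(m) = (m + 0)*(m + m) = m*(2*m) = 2*m²)
(-61 - 60)*(-13) - 1/Z(107) = (-61 - 60)*(-13) - 1/(2*107²) = -121*(-13) - 1/(2*11449) = 1573 - 1/22898 = 36018553/22898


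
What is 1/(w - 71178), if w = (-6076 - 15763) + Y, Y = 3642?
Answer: -1/89375 ≈ -1.1189e-5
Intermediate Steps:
w = -18197 (w = (-6076 - 15763) + 3642 = -21839 + 3642 = -18197)
1/(w - 71178) = 1/(-18197 - 71178) = 1/(-89375) = -1/89375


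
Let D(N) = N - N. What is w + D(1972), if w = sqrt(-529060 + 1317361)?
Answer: 3*sqrt(87589) ≈ 887.86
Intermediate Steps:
D(N) = 0
w = 3*sqrt(87589) (w = sqrt(788301) = 3*sqrt(87589) ≈ 887.86)
w + D(1972) = 3*sqrt(87589) + 0 = 3*sqrt(87589)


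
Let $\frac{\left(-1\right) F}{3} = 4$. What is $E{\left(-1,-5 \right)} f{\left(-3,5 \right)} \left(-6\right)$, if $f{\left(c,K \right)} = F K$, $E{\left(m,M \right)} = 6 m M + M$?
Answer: $9000$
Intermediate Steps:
$F = -12$ ($F = \left(-3\right) 4 = -12$)
$E{\left(m,M \right)} = M + 6 M m$ ($E{\left(m,M \right)} = 6 M m + M = M + 6 M m$)
$f{\left(c,K \right)} = - 12 K$
$E{\left(-1,-5 \right)} f{\left(-3,5 \right)} \left(-6\right) = - 5 \left(1 + 6 \left(-1\right)\right) \left(\left(-12\right) 5\right) \left(-6\right) = - 5 \left(1 - 6\right) \left(-60\right) \left(-6\right) = \left(-5\right) \left(-5\right) \left(-60\right) \left(-6\right) = 25 \left(-60\right) \left(-6\right) = \left(-1500\right) \left(-6\right) = 9000$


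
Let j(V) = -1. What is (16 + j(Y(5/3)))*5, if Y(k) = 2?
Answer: 75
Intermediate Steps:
(16 + j(Y(5/3)))*5 = (16 - 1)*5 = 15*5 = 75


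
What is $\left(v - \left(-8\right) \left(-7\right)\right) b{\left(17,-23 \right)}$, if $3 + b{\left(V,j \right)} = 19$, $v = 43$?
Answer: $-208$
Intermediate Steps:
$b{\left(V,j \right)} = 16$ ($b{\left(V,j \right)} = -3 + 19 = 16$)
$\left(v - \left(-8\right) \left(-7\right)\right) b{\left(17,-23 \right)} = \left(43 - \left(-8\right) \left(-7\right)\right) 16 = \left(43 - 56\right) 16 = \left(-13\right) 16 = -208$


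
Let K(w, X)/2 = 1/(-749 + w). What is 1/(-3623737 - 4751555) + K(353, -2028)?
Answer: -465305/92128212 ≈ -0.0050506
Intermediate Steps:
K(w, X) = 2/(-749 + w)
1/(-3623737 - 4751555) + K(353, -2028) = 1/(-3623737 - 4751555) + 2/(-749 + 353) = 1/(-8375292) + 2/(-396) = -1/8375292 + 2*(-1/396) = -1/8375292 - 1/198 = -465305/92128212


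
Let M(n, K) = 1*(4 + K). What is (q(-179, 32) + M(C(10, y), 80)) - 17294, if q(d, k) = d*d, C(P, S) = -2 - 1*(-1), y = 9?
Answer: 14831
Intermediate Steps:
C(P, S) = -1 (C(P, S) = -2 + 1 = -1)
M(n, K) = 4 + K
q(d, k) = d**2
(q(-179, 32) + M(C(10, y), 80)) - 17294 = ((-179)**2 + (4 + 80)) - 17294 = (32041 + 84) - 17294 = 32125 - 17294 = 14831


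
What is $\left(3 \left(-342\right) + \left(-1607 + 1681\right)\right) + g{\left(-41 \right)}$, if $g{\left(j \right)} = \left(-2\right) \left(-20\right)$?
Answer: $-912$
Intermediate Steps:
$g{\left(j \right)} = 40$
$\left(3 \left(-342\right) + \left(-1607 + 1681\right)\right) + g{\left(-41 \right)} = \left(3 \left(-342\right) + \left(-1607 + 1681\right)\right) + 40 = \left(-1026 + 74\right) + 40 = -952 + 40 = -912$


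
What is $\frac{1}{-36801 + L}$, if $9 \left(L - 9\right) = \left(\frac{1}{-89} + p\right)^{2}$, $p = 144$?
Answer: $- \frac{71289}{2458640663} \approx -2.8995 \cdot 10^{-5}$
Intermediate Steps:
$L = \frac{164865826}{71289}$ ($L = 9 + \frac{\left(\frac{1}{-89} + 144\right)^{2}}{9} = 9 + \frac{\left(- \frac{1}{89} + 144\right)^{2}}{9} = 9 + \frac{\left(\frac{12815}{89}\right)^{2}}{9} = 9 + \frac{1}{9} \cdot \frac{164224225}{7921} = 9 + \frac{164224225}{71289} = \frac{164865826}{71289} \approx 2312.6$)
$\frac{1}{-36801 + L} = \frac{1}{-36801 + \frac{164865826}{71289}} = \frac{1}{- \frac{2458640663}{71289}} = - \frac{71289}{2458640663}$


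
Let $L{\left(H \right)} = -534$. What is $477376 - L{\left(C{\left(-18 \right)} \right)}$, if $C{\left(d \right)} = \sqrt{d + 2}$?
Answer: $477910$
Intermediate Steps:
$C{\left(d \right)} = \sqrt{2 + d}$
$477376 - L{\left(C{\left(-18 \right)} \right)} = 477376 - -534 = 477376 + 534 = 477910$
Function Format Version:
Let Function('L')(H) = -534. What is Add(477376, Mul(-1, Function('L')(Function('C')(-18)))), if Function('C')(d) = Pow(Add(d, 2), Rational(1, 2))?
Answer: 477910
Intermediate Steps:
Function('C')(d) = Pow(Add(2, d), Rational(1, 2))
Add(477376, Mul(-1, Function('L')(Function('C')(-18)))) = Add(477376, Mul(-1, -534)) = Add(477376, 534) = 477910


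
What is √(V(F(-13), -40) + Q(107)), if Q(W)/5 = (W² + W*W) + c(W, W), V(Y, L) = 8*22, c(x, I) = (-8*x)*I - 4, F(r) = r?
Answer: 3*I*√38146 ≈ 585.93*I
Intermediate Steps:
c(x, I) = -4 - 8*I*x (c(x, I) = -8*I*x - 4 = -4 - 8*I*x)
V(Y, L) = 176
Q(W) = -20 - 30*W² (Q(W) = 5*((W² + W*W) + (-4 - 8*W*W)) = 5*((W² + W²) + (-4 - 8*W²)) = 5*(2*W² + (-4 - 8*W²)) = 5*(-4 - 6*W²) = -20 - 30*W²)
√(V(F(-13), -40) + Q(107)) = √(176 + (-20 - 30*107²)) = √(176 + (-20 - 30*11449)) = √(176 + (-20 - 343470)) = √(176 - 343490) = √(-343314) = 3*I*√38146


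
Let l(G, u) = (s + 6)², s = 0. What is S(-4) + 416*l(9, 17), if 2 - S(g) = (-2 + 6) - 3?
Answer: 14977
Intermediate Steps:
l(G, u) = 36 (l(G, u) = (0 + 6)² = 6² = 36)
S(g) = 1 (S(g) = 2 - ((-2 + 6) - 3) = 2 - (4 - 3) = 2 - 1*1 = 2 - 1 = 1)
S(-4) + 416*l(9, 17) = 1 + 416*36 = 1 + 14976 = 14977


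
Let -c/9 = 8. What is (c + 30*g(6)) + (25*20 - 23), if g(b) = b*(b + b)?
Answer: 2565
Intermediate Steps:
g(b) = 2*b² (g(b) = b*(2*b) = 2*b²)
c = -72 (c = -9*8 = -72)
(c + 30*g(6)) + (25*20 - 23) = (-72 + 30*(2*6²)) + (25*20 - 23) = (-72 + 30*(2*36)) + (500 - 23) = (-72 + 30*72) + 477 = (-72 + 2160) + 477 = 2088 + 477 = 2565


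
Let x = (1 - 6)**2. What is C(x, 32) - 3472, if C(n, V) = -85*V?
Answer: -6192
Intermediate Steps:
x = 25 (x = (-5)**2 = 25)
C(x, 32) - 3472 = -85*32 - 3472 = -2720 - 3472 = -6192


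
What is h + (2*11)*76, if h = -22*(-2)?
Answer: 1716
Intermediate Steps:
h = 44
h + (2*11)*76 = 44 + (2*11)*76 = 44 + 22*76 = 44 + 1672 = 1716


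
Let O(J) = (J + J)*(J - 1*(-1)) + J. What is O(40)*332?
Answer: 1102240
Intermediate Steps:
O(J) = J + 2*J*(1 + J) (O(J) = (2*J)*(J + 1) + J = (2*J)*(1 + J) + J = 2*J*(1 + J) + J = J + 2*J*(1 + J))
O(40)*332 = (40*(3 + 2*40))*332 = (40*(3 + 80))*332 = (40*83)*332 = 3320*332 = 1102240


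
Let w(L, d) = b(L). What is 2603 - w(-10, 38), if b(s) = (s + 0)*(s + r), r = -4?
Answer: 2463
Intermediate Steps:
b(s) = s*(-4 + s) (b(s) = (s + 0)*(s - 4) = s*(-4 + s))
w(L, d) = L*(-4 + L)
2603 - w(-10, 38) = 2603 - (-10)*(-4 - 10) = 2603 - (-10)*(-14) = 2603 - 1*140 = 2603 - 140 = 2463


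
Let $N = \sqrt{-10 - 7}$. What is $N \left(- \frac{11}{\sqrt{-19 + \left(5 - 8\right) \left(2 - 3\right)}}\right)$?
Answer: $- \frac{11 \sqrt{17}}{4} \approx -11.339$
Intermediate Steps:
$N = i \sqrt{17}$ ($N = \sqrt{-17} = i \sqrt{17} \approx 4.1231 i$)
$N \left(- \frac{11}{\sqrt{-19 + \left(5 - 8\right) \left(2 - 3\right)}}\right) = i \sqrt{17} \left(- \frac{11}{\sqrt{-19 + \left(5 - 8\right) \left(2 - 3\right)}}\right) = i \sqrt{17} \left(- \frac{11}{\sqrt{-19 - -3}}\right) = i \sqrt{17} \left(- \frac{11}{\sqrt{-19 + 3}}\right) = i \sqrt{17} \left(- \frac{11}{\sqrt{-16}}\right) = i \sqrt{17} \left(- \frac{11}{4 i}\right) = i \sqrt{17} \left(- 11 \left(- \frac{i}{4}\right)\right) = i \sqrt{17} \frac{11 i}{4} = - \frac{11 \sqrt{17}}{4}$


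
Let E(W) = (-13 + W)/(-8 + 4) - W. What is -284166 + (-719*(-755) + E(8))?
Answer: 1034689/4 ≈ 2.5867e+5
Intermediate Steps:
E(W) = 13/4 - 5*W/4 (E(W) = (-13 + W)/(-4) - W = (-13 + W)*(-1/4) - W = (13/4 - W/4) - W = 13/4 - 5*W/4)
-284166 + (-719*(-755) + E(8)) = -284166 + (-719*(-755) + (13/4 - 5/4*8)) = -284166 + (542845 + (13/4 - 10)) = -284166 + (542845 - 27/4) = -284166 + 2171353/4 = 1034689/4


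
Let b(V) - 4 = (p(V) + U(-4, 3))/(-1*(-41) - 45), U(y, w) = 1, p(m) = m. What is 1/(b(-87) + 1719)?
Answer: 2/3489 ≈ 0.00057323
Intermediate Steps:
b(V) = 15/4 - V/4 (b(V) = 4 + (V + 1)/(-1*(-41) - 45) = 4 + (1 + V)/(41 - 45) = 4 + (1 + V)/(-4) = 4 + (1 + V)*(-1/4) = 4 + (-1/4 - V/4) = 15/4 - V/4)
1/(b(-87) + 1719) = 1/((15/4 - 1/4*(-87)) + 1719) = 1/((15/4 + 87/4) + 1719) = 1/(51/2 + 1719) = 1/(3489/2) = 2/3489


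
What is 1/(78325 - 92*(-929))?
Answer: 1/163793 ≈ 6.1053e-6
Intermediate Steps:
1/(78325 - 92*(-929)) = 1/(78325 + 85468) = 1/163793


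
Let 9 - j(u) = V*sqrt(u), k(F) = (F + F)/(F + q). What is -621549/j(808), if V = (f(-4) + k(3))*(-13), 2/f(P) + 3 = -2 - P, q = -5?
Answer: 5593941/3413719 + 80801370*sqrt(202)/3413719 ≈ 338.05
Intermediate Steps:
f(P) = 2/(-5 - P) (f(P) = 2/(-3 + (-2 - P)) = 2/(-5 - P))
k(F) = 2*F/(-5 + F) (k(F) = (F + F)/(F - 5) = (2*F)/(-5 + F) = 2*F/(-5 + F))
V = 65 (V = (-2/(5 - 4) + 2*3/(-5 + 3))*(-13) = (-2/1 + 2*3/(-2))*(-13) = (-2*1 + 2*3*(-1/2))*(-13) = (-2 - 3)*(-13) = -5*(-13) = 65)
j(u) = 9 - 65*sqrt(u)
-621549/j(808) = -621549/(9 - 130*sqrt(202))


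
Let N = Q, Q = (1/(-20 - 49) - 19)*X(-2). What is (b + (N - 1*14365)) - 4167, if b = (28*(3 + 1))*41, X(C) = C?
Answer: -959236/69 ≈ -13902.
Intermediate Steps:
b = 4592 (b = (28*4)*41 = 112*41 = 4592)
Q = 2624/69 (Q = (1/(-20 - 49) - 19)*(-2) = (1/(-69) - 19)*(-2) = (-1/69 - 19)*(-2) = -1312/69*(-2) = 2624/69 ≈ 38.029)
N = 2624/69 ≈ 38.029
(b + (N - 1*14365)) - 4167 = (4592 + (2624/69 - 1*14365)) - 4167 = (4592 + (2624/69 - 14365)) - 4167 = (4592 - 988561/69) - 4167 = -671713/69 - 4167 = -959236/69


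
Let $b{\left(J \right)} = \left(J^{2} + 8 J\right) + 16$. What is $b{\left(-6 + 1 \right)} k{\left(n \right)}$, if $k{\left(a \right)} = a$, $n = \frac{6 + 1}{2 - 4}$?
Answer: $- \frac{7}{2} \approx -3.5$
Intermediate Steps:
$n = - \frac{7}{2}$ ($n = \frac{7}{-2} = 7 \left(- \frac{1}{2}\right) = - \frac{7}{2} \approx -3.5$)
$b{\left(J \right)} = 16 + J^{2} + 8 J$
$b{\left(-6 + 1 \right)} k{\left(n \right)} = \left(16 + \left(-6 + 1\right)^{2} + 8 \left(-6 + 1\right)\right) \left(- \frac{7}{2}\right) = \left(16 + \left(-5\right)^{2} + 8 \left(-5\right)\right) \left(- \frac{7}{2}\right) = \left(16 + 25 - 40\right) \left(- \frac{7}{2}\right) = 1 \left(- \frac{7}{2}\right) = - \frac{7}{2}$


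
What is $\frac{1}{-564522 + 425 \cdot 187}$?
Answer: $- \frac{1}{485047} \approx -2.0617 \cdot 10^{-6}$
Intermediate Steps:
$\frac{1}{-564522 + 425 \cdot 187} = \frac{1}{-564522 + 79475} = \frac{1}{-485047} = - \frac{1}{485047}$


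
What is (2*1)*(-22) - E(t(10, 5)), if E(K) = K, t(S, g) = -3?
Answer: -41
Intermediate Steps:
(2*1)*(-22) - E(t(10, 5)) = (2*1)*(-22) - 1*(-3) = 2*(-22) + 3 = -44 + 3 = -41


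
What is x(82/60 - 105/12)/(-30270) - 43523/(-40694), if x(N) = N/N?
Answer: 329350129/307951845 ≈ 1.0695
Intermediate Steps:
x(N) = 1
x(82/60 - 105/12)/(-30270) - 43523/(-40694) = 1/(-30270) - 43523/(-40694) = 1*(-1/30270) - 43523*(-1/40694) = -1/30270 + 43523/40694 = 329350129/307951845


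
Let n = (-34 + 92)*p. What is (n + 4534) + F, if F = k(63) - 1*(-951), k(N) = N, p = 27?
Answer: 7114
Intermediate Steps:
F = 1014 (F = 63 - 1*(-951) = 63 + 951 = 1014)
n = 1566 (n = (-34 + 92)*27 = 58*27 = 1566)
(n + 4534) + F = (1566 + 4534) + 1014 = 6100 + 1014 = 7114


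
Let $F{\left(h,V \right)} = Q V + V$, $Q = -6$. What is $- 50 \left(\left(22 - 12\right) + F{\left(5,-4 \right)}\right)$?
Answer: $-1500$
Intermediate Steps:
$F{\left(h,V \right)} = - 5 V$ ($F{\left(h,V \right)} = - 6 V + V = - 5 V$)
$- 50 \left(\left(22 - 12\right) + F{\left(5,-4 \right)}\right) = - 50 \left(\left(22 - 12\right) - -20\right) = - 50 \left(\left(22 - 12\right) + 20\right) = - 50 \left(10 + 20\right) = \left(-50\right) 30 = -1500$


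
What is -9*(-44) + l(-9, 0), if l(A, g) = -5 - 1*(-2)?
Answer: 393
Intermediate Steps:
l(A, g) = -3 (l(A, g) = -5 + 2 = -3)
-9*(-44) + l(-9, 0) = -9*(-44) - 3 = 396 - 3 = 393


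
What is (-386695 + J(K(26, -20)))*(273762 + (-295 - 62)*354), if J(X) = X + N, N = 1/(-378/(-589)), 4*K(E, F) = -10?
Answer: -1196848688408/21 ≈ -5.6993e+10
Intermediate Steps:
K(E, F) = -5/2 (K(E, F) = (¼)*(-10) = -5/2)
N = 589/378 (N = 1/(-378*(-1/589)) = 1/(378/589) = 589/378 ≈ 1.5582)
J(X) = 589/378 + X (J(X) = X + 589/378 = 589/378 + X)
(-386695 + J(K(26, -20)))*(273762 + (-295 - 62)*354) = (-386695 + (589/378 - 5/2))*(273762 + (-295 - 62)*354) = (-386695 - 178/189)*(273762 - 357*354) = -73085533*(273762 - 126378)/189 = -73085533/189*147384 = -1196848688408/21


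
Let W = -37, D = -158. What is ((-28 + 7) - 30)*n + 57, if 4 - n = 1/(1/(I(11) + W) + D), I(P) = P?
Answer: -605349/4109 ≈ -147.32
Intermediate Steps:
n = 16462/4109 (n = 4 - 1/(1/(11 - 37) - 158) = 4 - 1/(1/(-26) - 158) = 4 - 1/(-1/26 - 158) = 4 - 1/(-4109/26) = 4 - 1*(-26/4109) = 4 + 26/4109 = 16462/4109 ≈ 4.0063)
((-28 + 7) - 30)*n + 57 = ((-28 + 7) - 30)*(16462/4109) + 57 = (-21 - 30)*(16462/4109) + 57 = -51*16462/4109 + 57 = -839562/4109 + 57 = -605349/4109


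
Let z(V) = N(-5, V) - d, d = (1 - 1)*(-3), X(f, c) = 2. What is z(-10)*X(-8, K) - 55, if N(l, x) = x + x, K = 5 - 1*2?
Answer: -95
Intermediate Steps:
K = 3 (K = 5 - 2 = 3)
N(l, x) = 2*x
d = 0 (d = 0*(-3) = 0)
z(V) = 2*V (z(V) = 2*V - 1*0 = 2*V + 0 = 2*V)
z(-10)*X(-8, K) - 55 = (2*(-10))*2 - 55 = -20*2 - 55 = -40 - 55 = -95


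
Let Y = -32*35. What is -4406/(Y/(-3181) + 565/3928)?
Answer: -55052829008/6196625 ≈ -8884.3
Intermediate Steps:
Y = -1120
-4406/(Y/(-3181) + 565/3928) = -4406/(-1120/(-3181) + 565/3928) = -4406/(-1120*(-1/3181) + 565*(1/3928)) = -4406/(1120/3181 + 565/3928) = -4406/6196625/12494968 = -4406*12494968/6196625 = -55052829008/6196625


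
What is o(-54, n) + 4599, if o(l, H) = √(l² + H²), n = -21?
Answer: 4599 + 3*√373 ≈ 4656.9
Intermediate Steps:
o(l, H) = √(H² + l²)
o(-54, n) + 4599 = √((-21)² + (-54)²) + 4599 = √(441 + 2916) + 4599 = √3357 + 4599 = 3*√373 + 4599 = 4599 + 3*√373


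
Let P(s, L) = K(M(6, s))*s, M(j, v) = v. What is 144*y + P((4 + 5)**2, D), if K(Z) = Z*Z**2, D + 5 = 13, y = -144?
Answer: 43025985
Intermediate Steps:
D = 8 (D = -5 + 13 = 8)
K(Z) = Z**3
P(s, L) = s**4 (P(s, L) = s**3*s = s**4)
144*y + P((4 + 5)**2, D) = 144*(-144) + ((4 + 5)**2)**4 = -20736 + (9**2)**4 = -20736 + 81**4 = -20736 + 43046721 = 43025985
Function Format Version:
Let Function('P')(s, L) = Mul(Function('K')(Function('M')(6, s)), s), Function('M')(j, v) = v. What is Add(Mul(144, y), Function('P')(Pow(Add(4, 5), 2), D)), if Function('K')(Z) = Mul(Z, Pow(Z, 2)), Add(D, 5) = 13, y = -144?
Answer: 43025985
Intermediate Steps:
D = 8 (D = Add(-5, 13) = 8)
Function('K')(Z) = Pow(Z, 3)
Function('P')(s, L) = Pow(s, 4) (Function('P')(s, L) = Mul(Pow(s, 3), s) = Pow(s, 4))
Add(Mul(144, y), Function('P')(Pow(Add(4, 5), 2), D)) = Add(Mul(144, -144), Pow(Pow(Add(4, 5), 2), 4)) = Add(-20736, Pow(Pow(9, 2), 4)) = Add(-20736, Pow(81, 4)) = Add(-20736, 43046721) = 43025985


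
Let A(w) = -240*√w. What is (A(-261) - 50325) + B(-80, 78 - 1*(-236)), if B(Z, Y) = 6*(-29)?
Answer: -50499 - 720*I*√29 ≈ -50499.0 - 3877.3*I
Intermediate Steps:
B(Z, Y) = -174
(A(-261) - 50325) + B(-80, 78 - 1*(-236)) = (-720*I*√29 - 50325) - 174 = (-50325 - 720*I*√29) - 174 = -50499 - 720*I*√29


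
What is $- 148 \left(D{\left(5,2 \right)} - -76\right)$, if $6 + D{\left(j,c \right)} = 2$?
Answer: $-10656$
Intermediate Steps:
$D{\left(j,c \right)} = -4$ ($D{\left(j,c \right)} = -6 + 2 = -4$)
$- 148 \left(D{\left(5,2 \right)} - -76\right) = - 148 \left(-4 - -76\right) = - 148 \left(-4 + 76\right) = \left(-148\right) 72 = -10656$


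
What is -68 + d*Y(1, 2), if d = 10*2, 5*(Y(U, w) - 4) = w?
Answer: 20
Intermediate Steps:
Y(U, w) = 4 + w/5
d = 20
-68 + d*Y(1, 2) = -68 + 20*(4 + (1/5)*2) = -68 + 20*(4 + 2/5) = -68 + 20*(22/5) = -68 + 88 = 20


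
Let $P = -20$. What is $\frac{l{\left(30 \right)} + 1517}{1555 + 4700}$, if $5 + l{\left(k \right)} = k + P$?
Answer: $\frac{1522}{6255} \approx 0.24333$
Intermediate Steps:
$l{\left(k \right)} = -25 + k$ ($l{\left(k \right)} = -5 + \left(k - 20\right) = -5 + \left(-20 + k\right) = -25 + k$)
$\frac{l{\left(30 \right)} + 1517}{1555 + 4700} = \frac{\left(-25 + 30\right) + 1517}{1555 + 4700} = \frac{5 + 1517}{6255} = 1522 \cdot \frac{1}{6255} = \frac{1522}{6255}$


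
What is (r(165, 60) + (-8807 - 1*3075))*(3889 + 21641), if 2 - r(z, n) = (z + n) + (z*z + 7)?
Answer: -1004273610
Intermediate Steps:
r(z, n) = -5 - n - z - z**2 (r(z, n) = 2 - ((z + n) + (z*z + 7)) = 2 - ((n + z) + (z**2 + 7)) = 2 - ((n + z) + (7 + z**2)) = 2 - (7 + n + z + z**2) = 2 + (-7 - n - z - z**2) = -5 - n - z - z**2)
(r(165, 60) + (-8807 - 1*3075))*(3889 + 21641) = ((-5 - 1*60 - 1*165 - 1*165**2) + (-8807 - 1*3075))*(3889 + 21641) = ((-5 - 60 - 165 - 1*27225) + (-8807 - 3075))*25530 = ((-5 - 60 - 165 - 27225) - 11882)*25530 = (-27455 - 11882)*25530 = -39337*25530 = -1004273610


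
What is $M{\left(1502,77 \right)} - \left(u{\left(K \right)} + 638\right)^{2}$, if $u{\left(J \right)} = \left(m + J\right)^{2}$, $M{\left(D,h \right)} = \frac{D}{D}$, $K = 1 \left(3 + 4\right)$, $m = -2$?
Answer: $-439568$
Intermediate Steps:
$K = 7$ ($K = 1 \cdot 7 = 7$)
$M{\left(D,h \right)} = 1$
$u{\left(J \right)} = \left(-2 + J\right)^{2}$
$M{\left(1502,77 \right)} - \left(u{\left(K \right)} + 638\right)^{2} = 1 - \left(\left(-2 + 7\right)^{2} + 638\right)^{2} = 1 - \left(5^{2} + 638\right)^{2} = 1 - \left(25 + 638\right)^{2} = 1 - 663^{2} = 1 - 439569 = -439568$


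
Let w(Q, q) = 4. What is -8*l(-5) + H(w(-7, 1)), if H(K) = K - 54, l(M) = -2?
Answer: -34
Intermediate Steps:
H(K) = -54 + K
-8*l(-5) + H(w(-7, 1)) = -8*(-2) + (-54 + 4) = 16 - 50 = -34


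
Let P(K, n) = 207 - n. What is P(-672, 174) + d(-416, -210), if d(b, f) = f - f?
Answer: 33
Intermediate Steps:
d(b, f) = 0
P(-672, 174) + d(-416, -210) = (207 - 1*174) + 0 = (207 - 174) + 0 = 33 + 0 = 33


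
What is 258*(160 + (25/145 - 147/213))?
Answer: 84720492/2059 ≈ 41146.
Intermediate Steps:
258*(160 + (25/145 - 147/213)) = 258*(160 + (25*(1/145) - 147*1/213)) = 258*(160 + (5/29 - 49/71)) = 258*(160 - 1066/2059) = 258*(328374/2059) = 84720492/2059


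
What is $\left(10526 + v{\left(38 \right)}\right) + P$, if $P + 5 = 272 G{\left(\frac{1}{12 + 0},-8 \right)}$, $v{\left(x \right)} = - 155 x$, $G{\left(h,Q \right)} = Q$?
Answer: $2455$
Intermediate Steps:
$P = -2181$ ($P = -5 + 272 \left(-8\right) = -5 - 2176 = -2181$)
$\left(10526 + v{\left(38 \right)}\right) + P = \left(10526 - 5890\right) - 2181 = 4636 - 2181 = 2455$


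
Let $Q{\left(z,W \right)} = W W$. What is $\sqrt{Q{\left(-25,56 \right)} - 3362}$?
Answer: $i \sqrt{226} \approx 15.033 i$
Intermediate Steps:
$Q{\left(z,W \right)} = W^{2}$
$\sqrt{Q{\left(-25,56 \right)} - 3362} = \sqrt{56^{2} - 3362} = \sqrt{3136 - 3362} = \sqrt{-226} = i \sqrt{226}$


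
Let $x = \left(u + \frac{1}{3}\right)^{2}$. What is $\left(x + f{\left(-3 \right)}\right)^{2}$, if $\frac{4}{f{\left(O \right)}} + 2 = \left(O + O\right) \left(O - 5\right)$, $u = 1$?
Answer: $\frac{148996}{42849} \approx 3.4772$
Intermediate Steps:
$x = \frac{16}{9}$ ($x = \left(1 + \frac{1}{3}\right)^{2} = \left(\frac{4}{3}\right)^{2} = \frac{16}{9} \approx 1.7778$)
$f{\left(O \right)} = \frac{4}{-2 + 2 O \left(-5 + O\right)}$ ($f{\left(O \right)} = \frac{4}{-2 + \left(O + O\right) \left(O - 5\right)} = \frac{4}{-2 + 2 O \left(-5 + O\right)}$)
$\left(x + f{\left(-3 \right)}\right)^{2} = \left(\frac{16}{9} + \frac{2}{-1 + \left(-3\right)^{2} - -15}\right)^{2} = \left(\frac{16}{9} + \frac{2}{-1 + 9 + 15}\right)^{2} = \left(\frac{16}{9} + \frac{2}{23}\right)^{2} = \left(\frac{386}{207}\right)^{2} = \frac{148996}{42849}$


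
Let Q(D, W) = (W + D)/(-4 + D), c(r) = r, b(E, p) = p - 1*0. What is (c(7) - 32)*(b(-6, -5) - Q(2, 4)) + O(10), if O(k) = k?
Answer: 60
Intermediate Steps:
b(E, p) = p (b(E, p) = p + 0 = p)
Q(D, W) = (D + W)/(-4 + D)
(c(7) - 32)*(b(-6, -5) - Q(2, 4)) + O(10) = (7 - 32)*(-5 - (2 + 4)/(-4 + 2)) + 10 = -25*(-5 - 6/(-2)) + 10 = -25*(-5 - (-1)*6/2) + 10 = -25*(-5 - 1*(-3)) + 10 = -25*(-5 + 3) + 10 = -25*(-2) + 10 = 50 + 10 = 60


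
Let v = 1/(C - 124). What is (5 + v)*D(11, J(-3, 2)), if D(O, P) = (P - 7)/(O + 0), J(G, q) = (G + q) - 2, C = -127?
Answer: -1140/251 ≈ -4.5418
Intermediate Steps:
v = -1/251 (v = 1/(-127 - 124) = 1/(-251) = -1/251 ≈ -0.0039841)
J(G, q) = -2 + G + q
D(O, P) = (-7 + P)/O
(5 + v)*D(11, J(-3, 2)) = (5 - 1/251)*((-7 + (-2 - 3 + 2))/11) = 1254*((-7 - 3)/11)/251 = 1254*((1/11)*(-10))/251 = (1254/251)*(-10/11) = -1140/251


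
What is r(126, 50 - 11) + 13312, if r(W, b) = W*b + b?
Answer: 18265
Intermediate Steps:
r(W, b) = b + W*b
r(126, 50 - 11) + 13312 = (50 - 11)*(1 + 126) + 13312 = 39*127 + 13312 = 4953 + 13312 = 18265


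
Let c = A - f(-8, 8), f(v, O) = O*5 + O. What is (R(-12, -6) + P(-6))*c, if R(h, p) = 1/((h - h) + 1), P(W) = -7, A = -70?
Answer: 708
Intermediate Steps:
f(v, O) = 6*O (f(v, O) = 5*O + O = 6*O)
R(h, p) = 1 (R(h, p) = 1/(0 + 1) = 1/1 = 1)
c = -118 (c = -70 - 6*8 = -70 - 1*48 = -70 - 48 = -118)
(R(-12, -6) + P(-6))*c = (1 - 7)*(-118) = -6*(-118) = 708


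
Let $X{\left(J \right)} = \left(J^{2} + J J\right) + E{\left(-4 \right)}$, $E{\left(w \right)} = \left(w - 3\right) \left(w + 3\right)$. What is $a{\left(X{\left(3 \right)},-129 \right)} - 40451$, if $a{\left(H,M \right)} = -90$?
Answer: $-40541$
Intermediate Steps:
$E{\left(w \right)} = \left(-3 + w\right) \left(3 + w\right)$
$X{\left(J \right)} = 7 + 2 J^{2}$ ($X{\left(J \right)} = \left(J^{2} + J J\right) - \left(9 - \left(-4\right)^{2}\right) = \left(J^{2} + J^{2}\right) + \left(-9 + 16\right) = 2 J^{2} + 7 = 7 + 2 J^{2}$)
$a{\left(X{\left(3 \right)},-129 \right)} - 40451 = -90 - 40451 = -40541$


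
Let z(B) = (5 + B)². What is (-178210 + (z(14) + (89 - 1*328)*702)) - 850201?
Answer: -1195828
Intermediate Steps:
(-178210 + (z(14) + (89 - 1*328)*702)) - 850201 = (-178210 + ((5 + 14)² + (89 - 1*328)*702)) - 850201 = (-178210 + (19² + (89 - 328)*702)) - 850201 = (-178210 + (361 - 239*702)) - 850201 = (-178210 + (361 - 167778)) - 850201 = (-178210 - 167417) - 850201 = -345627 - 850201 = -1195828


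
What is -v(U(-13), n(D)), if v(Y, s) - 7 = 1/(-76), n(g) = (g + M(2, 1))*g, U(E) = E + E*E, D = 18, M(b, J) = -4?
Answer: -531/76 ≈ -6.9868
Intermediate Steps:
U(E) = E + E²
n(g) = g*(-4 + g) (n(g) = (g - 4)*g = (-4 + g)*g = g*(-4 + g))
v(Y, s) = 531/76 (v(Y, s) = 7 + 1/(-76) = 7 - 1/76 = 531/76)
-v(U(-13), n(D)) = -1*531/76 = -531/76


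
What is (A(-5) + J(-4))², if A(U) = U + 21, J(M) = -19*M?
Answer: 8464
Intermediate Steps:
A(U) = 21 + U
(A(-5) + J(-4))² = ((21 - 5) - 19*(-4))² = (16 + 76)² = 92² = 8464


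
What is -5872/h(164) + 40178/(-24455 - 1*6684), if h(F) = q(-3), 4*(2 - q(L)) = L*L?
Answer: 731352654/31139 ≈ 23487.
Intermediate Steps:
q(L) = 2 - L²/4 (q(L) = 2 - L*L/4 = 2 - L²/4)
h(F) = -¼ (h(F) = 2 - ¼*(-3)² = 2 - ¼*9 = 2 - 9/4 = -¼)
-5872/h(164) + 40178/(-24455 - 1*6684) = -5872/(-¼) + 40178/(-24455 - 1*6684) = -5872*(-4) + 40178/(-24455 - 6684) = 23488 + 40178/(-31139) = 23488 + 40178*(-1/31139) = 23488 - 40178/31139 = 731352654/31139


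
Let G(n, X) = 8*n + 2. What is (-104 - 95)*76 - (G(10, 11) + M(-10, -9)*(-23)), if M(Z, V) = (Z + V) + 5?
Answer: -15528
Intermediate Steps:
G(n, X) = 2 + 8*n
M(Z, V) = 5 + V + Z (M(Z, V) = (V + Z) + 5 = 5 + V + Z)
(-104 - 95)*76 - (G(10, 11) + M(-10, -9)*(-23)) = (-104 - 95)*76 - ((2 + 8*10) + (5 - 9 - 10)*(-23)) = -199*76 - ((2 + 80) - 14*(-23)) = -15124 - (82 + 322) = -15124 - 1*404 = -15124 - 404 = -15528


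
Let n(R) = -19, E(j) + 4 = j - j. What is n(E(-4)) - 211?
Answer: -230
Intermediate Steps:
E(j) = -4 (E(j) = -4 + (j - j) = -4 + 0 = -4)
n(E(-4)) - 211 = -19 - 211 = -230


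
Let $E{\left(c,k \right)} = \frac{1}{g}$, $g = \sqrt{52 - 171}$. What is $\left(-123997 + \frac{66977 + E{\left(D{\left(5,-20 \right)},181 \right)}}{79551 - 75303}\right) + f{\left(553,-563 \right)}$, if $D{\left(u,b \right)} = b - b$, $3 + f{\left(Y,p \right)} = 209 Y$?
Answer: $- \frac{35713927}{4248} - \frac{i \sqrt{119}}{505512} \approx -8407.2 - 2.158 \cdot 10^{-5} i$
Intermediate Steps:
$f{\left(Y,p \right)} = -3 + 209 Y$
$D{\left(u,b \right)} = 0$
$g = i \sqrt{119}$ ($g = \sqrt{-119} = i \sqrt{119} \approx 10.909 i$)
$E{\left(c,k \right)} = - \frac{i \sqrt{119}}{119}$ ($E{\left(c,k \right)} = \frac{1}{i \sqrt{119}} = - \frac{i \sqrt{119}}{119}$)
$\left(-123997 + \frac{66977 + E{\left(D{\left(5,-20 \right)},181 \right)}}{79551 - 75303}\right) + f{\left(553,-563 \right)} = \left(-123997 + \frac{66977 - \frac{i \sqrt{119}}{119}}{79551 - 75303}\right) + \left(-3 + 209 \cdot 553\right) = \left(-123997 + \frac{66977 - \frac{i \sqrt{119}}{119}}{4248}\right) + \left(-3 + 115577\right) = \left(-123997 + \left(66977 - \frac{i \sqrt{119}}{119}\right) \frac{1}{4248}\right) + 115574 = \left(-123997 + \left(\frac{66977}{4248} - \frac{i \sqrt{119}}{505512}\right)\right) + 115574 = \left(- \frac{526672279}{4248} - \frac{i \sqrt{119}}{505512}\right) + 115574 = - \frac{35713927}{4248} - \frac{i \sqrt{119}}{505512}$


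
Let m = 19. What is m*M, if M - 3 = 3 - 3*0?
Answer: 114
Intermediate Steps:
M = 6 (M = 3 + (3 - 3*0) = 3 + (3 + 0) = 3 + 3 = 6)
m*M = 19*6 = 114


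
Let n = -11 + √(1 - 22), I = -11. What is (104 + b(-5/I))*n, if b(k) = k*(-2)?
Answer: -1134 + 1134*I*√21/11 ≈ -1134.0 + 472.42*I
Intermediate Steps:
b(k) = -2*k
n = -11 + I*√21 (n = -11 + √(-21) = -11 + I*√21 ≈ -11.0 + 4.5826*I)
(104 + b(-5/I))*n = (104 - (-10)/(-11))*(-11 + I*√21) = (104 - (-10)*(-1)/11)*(-11 + I*√21) = (104 - 2*5/11)*(-11 + I*√21) = (104 - 10/11)*(-11 + I*√21) = 1134*(-11 + I*√21)/11 = -1134 + 1134*I*√21/11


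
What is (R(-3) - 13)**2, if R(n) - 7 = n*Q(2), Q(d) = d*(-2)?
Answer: 36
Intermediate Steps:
Q(d) = -2*d
R(n) = 7 - 4*n (R(n) = 7 + n*(-2*2) = 7 + n*(-4) = 7 - 4*n)
(R(-3) - 13)**2 = ((7 - 4*(-3)) - 13)**2 = ((7 + 12) - 13)**2 = (19 - 13)**2 = 6**2 = 36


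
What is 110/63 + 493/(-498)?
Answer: 7907/10458 ≈ 0.75607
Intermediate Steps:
110/63 + 493/(-498) = 110*(1/63) + 493*(-1/498) = 110/63 - 493/498 = 7907/10458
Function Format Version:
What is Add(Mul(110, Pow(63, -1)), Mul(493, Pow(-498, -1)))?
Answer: Rational(7907, 10458) ≈ 0.75607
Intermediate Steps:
Add(Mul(110, Pow(63, -1)), Mul(493, Pow(-498, -1))) = Add(Mul(110, Rational(1, 63)), Mul(493, Rational(-1, 498))) = Add(Rational(110, 63), Rational(-493, 498)) = Rational(7907, 10458)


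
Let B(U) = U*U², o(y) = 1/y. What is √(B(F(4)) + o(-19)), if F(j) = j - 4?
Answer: I*√19/19 ≈ 0.22942*I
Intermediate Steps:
F(j) = -4 + j
B(U) = U³
√(B(F(4)) + o(-19)) = √((-4 + 4)³ + 1/(-19)) = √(0³ - 1/19) = √(0 - 1/19) = √(-1/19) = I*√19/19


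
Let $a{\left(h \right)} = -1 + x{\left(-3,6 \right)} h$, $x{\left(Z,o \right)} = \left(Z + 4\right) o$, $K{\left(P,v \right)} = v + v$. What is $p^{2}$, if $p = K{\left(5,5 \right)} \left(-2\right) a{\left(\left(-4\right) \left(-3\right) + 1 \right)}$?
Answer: $2371600$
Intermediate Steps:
$K{\left(P,v \right)} = 2 v$
$x{\left(Z,o \right)} = o \left(4 + Z\right)$ ($x{\left(Z,o \right)} = \left(4 + Z\right) o = o \left(4 + Z\right)$)
$a{\left(h \right)} = -1 + 6 h$ ($a{\left(h \right)} = -1 + 6 \left(4 - 3\right) h = -1 + 6 \cdot 1 h = -1 + 6 h$)
$p = -1540$ ($p = 2 \cdot 5 \left(-2\right) \left(-1 + 6 \left(\left(-4\right) \left(-3\right) + 1\right)\right) = 10 \left(-2\right) \left(-1 + 6 \left(12 + 1\right)\right) = - 20 \left(-1 + 6 \cdot 13\right) = - 20 \left(-1 + 78\right) = \left(-20\right) 77 = -1540$)
$p^{2} = \left(-1540\right)^{2} = 2371600$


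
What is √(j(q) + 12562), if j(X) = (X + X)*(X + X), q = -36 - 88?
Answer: √74066 ≈ 272.15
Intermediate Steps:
q = -124
j(X) = 4*X² (j(X) = (2*X)*(2*X) = 4*X²)
√(j(q) + 12562) = √(4*(-124)² + 12562) = √(4*15376 + 12562) = √(61504 + 12562) = √74066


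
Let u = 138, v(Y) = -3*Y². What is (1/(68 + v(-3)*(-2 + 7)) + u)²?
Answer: 85470025/4489 ≈ 19040.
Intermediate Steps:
(1/(68 + v(-3)*(-2 + 7)) + u)² = (1/(68 + (-3*(-3)²)*(-2 + 7)) + 138)² = (1/(68 - 3*9*5) + 138)² = (1/(68 - 27*5) + 138)² = (1/(68 - 135) + 138)² = (1/(-67) + 138)² = (-1/67 + 138)² = (9245/67)² = 85470025/4489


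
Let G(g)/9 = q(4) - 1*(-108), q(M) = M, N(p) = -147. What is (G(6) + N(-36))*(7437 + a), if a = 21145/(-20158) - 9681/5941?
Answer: 766569408485223/119758678 ≈ 6.4010e+6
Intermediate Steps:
a = -320772043/119758678 (a = 21145*(-1/20158) - 9681*1/5941 = -21145/20158 - 9681/5941 = -320772043/119758678 ≈ -2.6785)
G(g) = 1008 (G(g) = 9*(4 - 1*(-108)) = 9*(4 + 108) = 9*112 = 1008)
(G(6) + N(-36))*(7437 + a) = (1008 - 147)*(7437 - 320772043/119758678) = 861*(890324516243/119758678) = 766569408485223/119758678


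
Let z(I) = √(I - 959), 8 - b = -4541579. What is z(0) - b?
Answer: -4541587 + I*√959 ≈ -4.5416e+6 + 30.968*I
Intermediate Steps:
b = 4541587 (b = 8 - 1*(-4541579) = 8 + 4541579 = 4541587)
z(I) = √(-959 + I)
z(0) - b = √(-959 + 0) - 1*4541587 = √(-959) - 4541587 = I*√959 - 4541587 = -4541587 + I*√959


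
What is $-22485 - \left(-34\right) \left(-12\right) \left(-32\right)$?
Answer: $-9429$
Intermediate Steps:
$-22485 - \left(-34\right) \left(-12\right) \left(-32\right) = -22485 - 408 \left(-32\right) = -22485 - -13056 = -22485 + 13056 = -9429$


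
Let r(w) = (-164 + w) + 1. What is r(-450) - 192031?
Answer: -192644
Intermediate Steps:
r(w) = -163 + w
r(-450) - 192031 = (-163 - 450) - 192031 = -613 - 192031 = -192644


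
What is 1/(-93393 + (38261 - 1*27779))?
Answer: -1/82911 ≈ -1.2061e-5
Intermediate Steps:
1/(-93393 + (38261 - 1*27779)) = 1/(-93393 + (38261 - 27779)) = 1/(-93393 + 10482) = 1/(-82911) = -1/82911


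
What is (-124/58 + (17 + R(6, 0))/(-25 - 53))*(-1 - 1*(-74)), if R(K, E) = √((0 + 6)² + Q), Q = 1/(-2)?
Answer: -389017/2262 - 73*√142/156 ≈ -177.56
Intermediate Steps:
Q = -½ ≈ -0.50000
R(K, E) = √142/2 (R(K, E) = √((0 + 6)² - ½) = √(6² - ½) = √(36 - ½) = √(71/2) = √142/2)
(-124/58 + (17 + R(6, 0))/(-25 - 53))*(-1 - 1*(-74)) = (-124/58 + (17 + √142/2)/(-25 - 53))*(-1 - 1*(-74)) = (-124*1/58 + (17 + √142/2)/(-78))*(-1 + 74) = (-62/29 + (17 + √142/2)*(-1/78))*73 = (-62/29 + (-17/78 - √142/156))*73 = (-5329/2262 - √142/156)*73 = -389017/2262 - 73*√142/156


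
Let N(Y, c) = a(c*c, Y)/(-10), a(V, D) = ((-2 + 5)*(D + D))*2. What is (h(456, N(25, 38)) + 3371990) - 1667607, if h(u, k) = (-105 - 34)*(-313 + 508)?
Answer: 1677278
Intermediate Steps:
a(V, D) = 12*D (a(V, D) = (3*(2*D))*2 = (6*D)*2 = 12*D)
N(Y, c) = -6*Y/5 (N(Y, c) = (12*Y)/(-10) = (12*Y)*(-⅒) = -6*Y/5)
h(u, k) = -27105 (h(u, k) = -139*195 = -27105)
(h(456, N(25, 38)) + 3371990) - 1667607 = (-27105 + 3371990) - 1667607 = 3344885 - 1667607 = 1677278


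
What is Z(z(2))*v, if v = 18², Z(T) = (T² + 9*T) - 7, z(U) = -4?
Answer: -8748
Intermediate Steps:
Z(T) = -7 + T² + 9*T
v = 324
Z(z(2))*v = (-7 + (-4)² + 9*(-4))*324 = (-7 + 16 - 36)*324 = -27*324 = -8748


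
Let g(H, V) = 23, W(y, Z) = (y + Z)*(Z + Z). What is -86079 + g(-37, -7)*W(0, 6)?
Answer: -84423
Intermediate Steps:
W(y, Z) = 2*Z*(Z + y) (W(y, Z) = (Z + y)*(2*Z) = 2*Z*(Z + y))
-86079 + g(-37, -7)*W(0, 6) = -86079 + 23*(2*6*(6 + 0)) = -86079 + 23*(2*6*6) = -86079 + 23*72 = -86079 + 1656 = -84423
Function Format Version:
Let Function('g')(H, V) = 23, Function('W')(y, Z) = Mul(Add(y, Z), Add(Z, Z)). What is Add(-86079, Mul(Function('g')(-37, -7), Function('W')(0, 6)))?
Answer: -84423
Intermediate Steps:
Function('W')(y, Z) = Mul(2, Z, Add(Z, y)) (Function('W')(y, Z) = Mul(Add(Z, y), Mul(2, Z)) = Mul(2, Z, Add(Z, y)))
Add(-86079, Mul(Function('g')(-37, -7), Function('W')(0, 6))) = Add(-86079, Mul(23, Mul(2, 6, Add(6, 0)))) = Add(-86079, Mul(23, Mul(2, 6, 6))) = Add(-86079, Mul(23, 72)) = Add(-86079, 1656) = -84423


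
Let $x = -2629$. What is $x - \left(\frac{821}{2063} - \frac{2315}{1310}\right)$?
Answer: $- \frac{1420250207}{540506} \approx -2627.6$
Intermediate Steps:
$x - \left(\frac{821}{2063} - \frac{2315}{1310}\right) = -2629 - \left(\frac{821}{2063} - \frac{2315}{1310}\right) = -2629 - \left(821 \cdot \frac{1}{2063} - \frac{463}{262}\right) = -2629 - \left(\frac{821}{2063} - \frac{463}{262}\right) = -2629 - - \frac{740067}{540506} = -2629 + \frac{740067}{540506} = - \frac{1420250207}{540506}$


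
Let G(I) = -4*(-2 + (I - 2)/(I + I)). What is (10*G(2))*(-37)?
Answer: -2960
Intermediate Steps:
G(I) = 8 - 2*(-2 + I)/I (G(I) = -4*(-2 + (-2 + I)/((2*I))) = -4*(-2 + (-2 + I)*(1/(2*I))) = -4*(-2 + (-2 + I)/(2*I)) = 8 - 2*(-2 + I)/I)
(10*G(2))*(-37) = (10*(6 + 4/2))*(-37) = (10*(6 + 4*(½)))*(-37) = (10*(6 + 2))*(-37) = (10*8)*(-37) = 80*(-37) = -2960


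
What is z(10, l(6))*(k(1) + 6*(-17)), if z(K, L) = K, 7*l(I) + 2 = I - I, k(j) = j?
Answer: -1010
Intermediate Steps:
l(I) = -2/7 (l(I) = -2/7 + (I - I)/7 = -2/7 + (⅐)*0 = -2/7 + 0 = -2/7)
z(10, l(6))*(k(1) + 6*(-17)) = 10*(1 + 6*(-17)) = 10*(1 - 102) = 10*(-101) = -1010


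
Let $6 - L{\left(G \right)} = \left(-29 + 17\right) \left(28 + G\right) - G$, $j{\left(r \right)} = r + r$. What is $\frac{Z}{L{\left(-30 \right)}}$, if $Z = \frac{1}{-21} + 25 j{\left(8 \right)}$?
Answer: $- \frac{8399}{1008} \approx -8.3323$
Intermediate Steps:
$j{\left(r \right)} = 2 r$
$L{\left(G \right)} = 342 + 13 G$ ($L{\left(G \right)} = 6 - \left(\left(-29 + 17\right) \left(28 + G\right) - G\right) = 6 - \left(- 12 \left(28 + G\right) - G\right) = 6 - \left(\left(-336 - 12 G\right) - G\right) = 6 - \left(-336 - 13 G\right) = 6 + \left(336 + 13 G\right) = 342 + 13 G$)
$Z = \frac{8399}{21}$ ($Z = \frac{1}{-21} + 25 \cdot 2 \cdot 8 = - \frac{1}{21} + 25 \cdot 16 = - \frac{1}{21} + 400 = \frac{8399}{21} \approx 399.95$)
$\frac{Z}{L{\left(-30 \right)}} = \frac{8399}{21 \left(342 + 13 \left(-30\right)\right)} = \frac{8399}{21 \left(342 - 390\right)} = \frac{8399}{21 \left(-48\right)} = \frac{8399}{21} \left(- \frac{1}{48}\right) = - \frac{8399}{1008}$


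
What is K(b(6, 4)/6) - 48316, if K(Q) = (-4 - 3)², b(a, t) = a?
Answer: -48267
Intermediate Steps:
K(Q) = 49 (K(Q) = (-7)² = 49)
K(b(6, 4)/6) - 48316 = 49 - 48316 = -48267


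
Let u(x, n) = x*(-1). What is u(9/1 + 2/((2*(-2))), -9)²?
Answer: 289/4 ≈ 72.250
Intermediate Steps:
u(x, n) = -x
u(9/1 + 2/((2*(-2))), -9)² = (-(9/1 + 2/((2*(-2)))))² = (-(9*1 + 2/(-4)))² = (-(9 + 2*(-¼)))² = (-(9 - ½))² = (-1*17/2)² = (-17/2)² = 289/4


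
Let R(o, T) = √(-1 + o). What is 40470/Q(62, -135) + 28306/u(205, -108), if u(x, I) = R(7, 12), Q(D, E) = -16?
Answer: -20235/8 + 14153*√6/3 ≈ 9026.5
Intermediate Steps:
u(x, I) = √6 (u(x, I) = √(-1 + 7) = √6)
40470/Q(62, -135) + 28306/u(205, -108) = 40470/(-16) + 28306/(√6) = 40470*(-1/16) + 28306*(√6/6) = -20235/8 + 14153*√6/3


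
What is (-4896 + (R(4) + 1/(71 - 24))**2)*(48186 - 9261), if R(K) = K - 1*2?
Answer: -420632853075/2209 ≈ -1.9042e+8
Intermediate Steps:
R(K) = -2 + K (R(K) = K - 2 = -2 + K)
(-4896 + (R(4) + 1/(71 - 24))**2)*(48186 - 9261) = (-4896 + ((-2 + 4) + 1/(71 - 24))**2)*(48186 - 9261) = (-4896 + (2 + 1/47)**2)*38925 = (-4896 + (95/47)**2)*38925 = (-4896 + 9025/2209)*38925 = -10806239/2209*38925 = -420632853075/2209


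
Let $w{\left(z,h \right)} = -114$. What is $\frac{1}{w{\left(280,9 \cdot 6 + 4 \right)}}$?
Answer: $- \frac{1}{114} \approx -0.0087719$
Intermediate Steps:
$\frac{1}{w{\left(280,9 \cdot 6 + 4 \right)}} = \frac{1}{-114} = - \frac{1}{114}$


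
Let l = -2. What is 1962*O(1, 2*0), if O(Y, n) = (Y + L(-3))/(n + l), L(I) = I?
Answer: 1962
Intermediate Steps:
O(Y, n) = (-3 + Y)/(-2 + n) (O(Y, n) = (Y - 3)/(n - 2) = (-3 + Y)/(-2 + n))
1962*O(1, 2*0) = 1962*((-3 + 1)/(-2 + 2*0)) = 1962*(-2/(-2 + 0)) = 1962*(-2/(-2)) = 1962*(-½*(-2)) = 1962*1 = 1962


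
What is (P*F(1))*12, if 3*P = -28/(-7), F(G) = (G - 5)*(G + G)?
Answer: -128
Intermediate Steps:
F(G) = 2*G*(-5 + G) (F(G) = (-5 + G)*(2*G) = 2*G*(-5 + G))
P = 4/3 (P = (-28/(-7))/3 = (-28*(-⅐))/3 = (⅓)*4 = 4/3 ≈ 1.3333)
(P*F(1))*12 = (4*(2*1*(-5 + 1))/3)*12 = (4*(2*1*(-4))/3)*12 = ((4/3)*(-8))*12 = -32/3*12 = -128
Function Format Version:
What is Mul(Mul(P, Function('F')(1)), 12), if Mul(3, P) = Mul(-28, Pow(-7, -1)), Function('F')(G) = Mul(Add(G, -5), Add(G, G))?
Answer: -128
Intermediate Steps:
Function('F')(G) = Mul(2, G, Add(-5, G)) (Function('F')(G) = Mul(Add(-5, G), Mul(2, G)) = Mul(2, G, Add(-5, G)))
P = Rational(4, 3) (P = Mul(Rational(1, 3), Mul(-28, Pow(-7, -1))) = Mul(Rational(1, 3), Mul(-28, Rational(-1, 7))) = Mul(Rational(1, 3), 4) = Rational(4, 3) ≈ 1.3333)
Mul(Mul(P, Function('F')(1)), 12) = Mul(Mul(Rational(4, 3), Mul(2, 1, Add(-5, 1))), 12) = Mul(Mul(Rational(4, 3), Mul(2, 1, -4)), 12) = Mul(Mul(Rational(4, 3), -8), 12) = Mul(Rational(-32, 3), 12) = -128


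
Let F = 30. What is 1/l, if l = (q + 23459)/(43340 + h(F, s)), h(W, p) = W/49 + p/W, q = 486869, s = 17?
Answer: 63711533/750182160 ≈ 0.084928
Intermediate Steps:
h(W, p) = W/49 + p/W (h(W, p) = W*(1/49) + p/W = W/49 + p/W)
l = 750182160/63711533 (l = (486869 + 23459)/(43340 + ((1/49)*30 + 17/30)) = 510328/(43340 + (30/49 + 17*(1/30))) = 510328/(43340 + (30/49 + 17/30)) = 510328/(43340 + 1733/1470) = 510328/(63711533/1470) = 510328*(1470/63711533) = 750182160/63711533 ≈ 11.775)
1/l = 1/(750182160/63711533) = 63711533/750182160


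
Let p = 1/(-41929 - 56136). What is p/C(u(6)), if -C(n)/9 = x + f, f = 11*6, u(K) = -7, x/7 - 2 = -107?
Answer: -1/590449365 ≈ -1.6936e-9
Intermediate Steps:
x = -735 (x = 14 + 7*(-107) = 14 - 749 = -735)
p = -1/98065 (p = 1/(-98065) = -1/98065 ≈ -1.0197e-5)
f = 66
C(n) = 6021 (C(n) = -9*(-735 + 66) = -9*(-669) = 6021)
p/C(u(6)) = -1/98065/6021 = -1/98065*1/6021 = -1/590449365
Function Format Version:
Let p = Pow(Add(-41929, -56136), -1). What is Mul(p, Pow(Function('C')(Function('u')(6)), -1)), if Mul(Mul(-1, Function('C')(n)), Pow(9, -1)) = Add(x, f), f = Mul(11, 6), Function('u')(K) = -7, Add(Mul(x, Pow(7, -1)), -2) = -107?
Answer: Rational(-1, 590449365) ≈ -1.6936e-9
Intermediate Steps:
x = -735 (x = Add(14, Mul(7, -107)) = Add(14, -749) = -735)
p = Rational(-1, 98065) (p = Pow(-98065, -1) = Rational(-1, 98065) ≈ -1.0197e-5)
f = 66
Function('C')(n) = 6021 (Function('C')(n) = Mul(-9, Add(-735, 66)) = Mul(-9, -669) = 6021)
Mul(p, Pow(Function('C')(Function('u')(6)), -1)) = Mul(Rational(-1, 98065), Pow(6021, -1)) = Mul(Rational(-1, 98065), Rational(1, 6021)) = Rational(-1, 590449365)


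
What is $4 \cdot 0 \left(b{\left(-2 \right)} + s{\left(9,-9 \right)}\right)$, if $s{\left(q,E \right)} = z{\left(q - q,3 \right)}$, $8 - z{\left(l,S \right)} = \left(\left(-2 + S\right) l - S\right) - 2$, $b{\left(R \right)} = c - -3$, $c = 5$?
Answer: $0$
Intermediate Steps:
$b{\left(R \right)} = 8$ ($b{\left(R \right)} = 5 - -3 = 5 + 3 = 8$)
$z{\left(l,S \right)} = 10 + S - l \left(-2 + S\right)$ ($z{\left(l,S \right)} = 8 - \left(\left(\left(-2 + S\right) l - S\right) - 2\right) = 8 - \left(\left(l \left(-2 + S\right) - S\right) - 2\right) = 8 - \left(\left(- S + l \left(-2 + S\right)\right) - 2\right) = 8 - \left(-2 - S + l \left(-2 + S\right)\right) = 8 + \left(2 + S - l \left(-2 + S\right)\right) = 10 + S - l \left(-2 + S\right)$)
$s{\left(q,E \right)} = 13$ ($s{\left(q,E \right)} = 10 + 3 + 2 \left(q - q\right) - 3 \left(q - q\right) = 10 + 3 + 2 \cdot 0 - 3 \cdot 0 = 10 + 3 + 0 + 0 = 13$)
$4 \cdot 0 \left(b{\left(-2 \right)} + s{\left(9,-9 \right)}\right) = 4 \cdot 0 \left(8 + 13\right) = 0 \cdot 21 = 0$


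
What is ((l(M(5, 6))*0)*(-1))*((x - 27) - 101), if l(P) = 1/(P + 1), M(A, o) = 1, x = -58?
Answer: 0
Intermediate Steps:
l(P) = 1/(1 + P)
((l(M(5, 6))*0)*(-1))*((x - 27) - 101) = ((0/(1 + 1))*(-1))*((-58 - 27) - 101) = ((0/2)*(-1))*(-85 - 101) = (((½)*0)*(-1))*(-186) = (0*(-1))*(-186) = 0*(-186) = 0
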